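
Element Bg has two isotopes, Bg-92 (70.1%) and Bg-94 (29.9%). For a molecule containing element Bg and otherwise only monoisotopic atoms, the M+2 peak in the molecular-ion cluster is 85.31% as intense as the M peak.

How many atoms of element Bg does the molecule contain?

2

With n Bg atoms, P(M+2)/P(M) = C(n,1)·p^(n−1)q / p^n = n·q/p = n · 0.299/0.701.
n = 0.8531 × 0.701/0.299 = 2.00 ≈ 2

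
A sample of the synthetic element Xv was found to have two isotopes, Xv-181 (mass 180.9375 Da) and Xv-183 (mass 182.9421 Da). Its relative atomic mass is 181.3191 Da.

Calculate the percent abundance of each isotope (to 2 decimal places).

Xv-181: 80.96%, Xv-183: 19.04%

Let x be the fractional abundance of Xv-181; then Xv-183 has abundance 1 − x.
180.9375·x + 182.9421·(1 − x) = 181.3191
(180.9375 − 182.9421)·x = 181.3191 − 182.9421
x = -1.6230 / -2.0046 = 0.80964 → 80.96% Xv-181, 19.04% Xv-183.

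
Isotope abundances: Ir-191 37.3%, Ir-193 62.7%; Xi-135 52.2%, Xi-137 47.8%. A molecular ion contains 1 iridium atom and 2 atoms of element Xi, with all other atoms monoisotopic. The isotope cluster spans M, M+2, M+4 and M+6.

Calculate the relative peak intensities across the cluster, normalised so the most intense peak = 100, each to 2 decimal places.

Iridium pattern (n=1): 0.3730 : 0.6270
Element Xi pattern (n=2): 0.272484 : 0.499032 : 0.228484
Convolve the two distributions (both contribute in 2-u steps):
  M: 0.3730×0.272484 = 0.101637
  M+2: 0.3730×0.499032 + 0.6270×0.272484 = 0.356986
  M+4: 0.3730×0.228484 + 0.6270×0.499032 = 0.398118
  M+6: 0.6270×0.228484 = 0.143259
Scale to base peak (0.398118) = 100: 25.53 : 89.67 : 100.00 : 35.98

25.53 : 89.67 : 100.00 : 35.98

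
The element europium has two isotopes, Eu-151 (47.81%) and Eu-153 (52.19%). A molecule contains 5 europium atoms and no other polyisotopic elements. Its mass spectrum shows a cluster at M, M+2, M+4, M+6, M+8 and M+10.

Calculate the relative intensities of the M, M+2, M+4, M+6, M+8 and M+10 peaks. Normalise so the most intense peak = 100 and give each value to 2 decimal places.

Each Eu atom is independently Eu-151 (p = 0.4781) or Eu-153 (q = 0.5219); the cluster is the binomial expansion (p + q)^5.
P(M) = 0.4781^5 = 0.024980
P(M+2) = 5 × 0.4781^4 × 0.5219^1 = 0.136343
P(M+4) = 10 × 0.4781^3 × 0.5219^2 = 0.297667
P(M+6) = 10 × 0.4781^2 × 0.5219^3 = 0.324937
P(M+8) = 5 × 0.4781^1 × 0.5219^4 = 0.177353
P(M+10) = 0.5219^5 = 0.038720
The M+6 peak is largest (0.324937); scaling to 100 gives 7.69 : 41.96 : 91.61 : 100.00 : 54.58 : 11.92.

7.69 : 41.96 : 91.61 : 100.00 : 54.58 : 11.92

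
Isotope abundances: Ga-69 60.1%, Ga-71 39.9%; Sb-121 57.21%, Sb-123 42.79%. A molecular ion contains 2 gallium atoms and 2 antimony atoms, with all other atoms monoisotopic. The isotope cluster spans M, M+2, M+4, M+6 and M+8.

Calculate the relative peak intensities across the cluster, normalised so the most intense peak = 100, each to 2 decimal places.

Gallium pattern (n=2): 0.361201 : 0.479598 : 0.159201
Antimony pattern (n=2): 0.32729841 : 0.48960318 : 0.18309841
Convolve the two distributions (both contribute in 2-u steps):
  M: 0.361201×0.32729841 = 0.118221
  M+2: 0.361201×0.48960318 + 0.479598×0.32729841 = 0.333817
  M+4: 0.361201×0.18309841 + 0.479598×0.48960318 + 0.159201×0.32729841 = 0.353054
  M+6: 0.479598×0.18309841 + 0.159201×0.48960318 = 0.165759
  M+8: 0.159201×0.18309841 = 0.029149
Scale to base peak (0.353054) = 100: 33.49 : 94.55 : 100.00 : 46.95 : 8.26

33.49 : 94.55 : 100.00 : 46.95 : 8.26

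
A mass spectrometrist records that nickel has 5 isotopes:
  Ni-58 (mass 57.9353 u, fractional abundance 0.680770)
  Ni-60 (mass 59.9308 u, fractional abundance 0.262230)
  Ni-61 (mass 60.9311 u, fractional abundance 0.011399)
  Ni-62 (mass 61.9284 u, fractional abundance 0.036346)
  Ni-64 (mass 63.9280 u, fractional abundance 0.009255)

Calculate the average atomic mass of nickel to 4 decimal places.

Weight each isotope mass by its fractional abundance: 0.680770 × 57.9353 + 0.262230 × 59.9308 + 0.011399 × 60.9311 + 0.036346 × 61.9284 + 0.009255 × 63.9280
= 39.44061 + 15.71565 + 0.69455 + 2.25085 + 0.59165 = 58.69331 u

58.6933 u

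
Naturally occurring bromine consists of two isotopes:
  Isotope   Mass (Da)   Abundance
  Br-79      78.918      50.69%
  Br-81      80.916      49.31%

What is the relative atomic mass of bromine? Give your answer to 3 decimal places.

The abundance-weighted mean is 0.5069 × 78.918 + 0.4931 × 80.916
= 40.0035 + 39.8997 = 79.9032 Da

79.903 Da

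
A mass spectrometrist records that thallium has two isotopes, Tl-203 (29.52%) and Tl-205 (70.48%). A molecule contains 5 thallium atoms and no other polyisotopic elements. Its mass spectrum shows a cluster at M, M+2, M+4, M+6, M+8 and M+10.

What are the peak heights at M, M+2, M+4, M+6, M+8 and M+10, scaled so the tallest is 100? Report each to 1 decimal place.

0.6 : 7.3 : 35.1 : 83.8 : 100.0 : 47.8

Each Tl atom is independently Tl-203 (p = 0.2952) or Tl-205 (q = 0.7048); the cluster is the binomial expansion (p + q)^5.
P(M) = 0.2952^5 = 0.002242
P(M+2) = 5 × 0.2952^4 × 0.7048^1 = 0.026761
P(M+4) = 10 × 0.2952^3 × 0.7048^2 = 0.127785
P(M+6) = 10 × 0.2952^2 × 0.7048^3 = 0.305092
P(M+8) = 5 × 0.2952^1 × 0.7048^4 = 0.364208
P(M+10) = 0.7048^5 = 0.173912
The M+8 peak is largest (0.364208); scaling to 100 gives 0.6 : 7.3 : 35.1 : 83.8 : 100.0 : 47.8.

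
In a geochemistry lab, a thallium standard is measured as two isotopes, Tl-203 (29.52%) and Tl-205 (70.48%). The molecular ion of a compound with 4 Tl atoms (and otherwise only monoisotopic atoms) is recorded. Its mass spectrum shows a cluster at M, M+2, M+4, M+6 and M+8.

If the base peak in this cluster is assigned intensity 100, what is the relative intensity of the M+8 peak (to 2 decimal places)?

Binomial terms of (0.2952 + 0.7048)^4: M 0.0076, M+2 0.0725, M+4 0.2597, M+6 0.4134, M+8 0.2468 → M+6 is the base peak.
P(M+6) = C(4,3) × 0.2952^1 × 0.7048^3 = 4 × 0.2952 × 0.35010449 = 0.413403 (base)
P(M+8) = C(4,4) × 0.2952^0 × 0.7048^4 = 1 × 1.0000 × 0.24675365 = 0.246754
Relative intensity = 0.246754 / 0.413403 × 100 = 59.69

59.69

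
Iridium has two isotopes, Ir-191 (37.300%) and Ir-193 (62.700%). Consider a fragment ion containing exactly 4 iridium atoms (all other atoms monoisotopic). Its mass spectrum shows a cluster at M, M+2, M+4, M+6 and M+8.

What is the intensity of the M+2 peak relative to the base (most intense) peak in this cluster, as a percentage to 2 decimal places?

Binomial terms of (0.37300 + 0.62700)^4: M 0.0194, M+2 0.1302, M+4 0.3282, M+6 0.3678, M+8 0.1546 → M+6 is the base peak.
P(M+6) = C(4,3) × 0.37300^1 × 0.62700^3 = 4 × 0.3730 × 0.24649188 = 0.367766 (base)
P(M+2) = C(4,1) × 0.37300^3 × 0.62700^1 = 4 × 0.05189512 × 0.6270 = 0.130153
Relative intensity = 0.130153 / 0.367766 × 100 = 35.39

35.39%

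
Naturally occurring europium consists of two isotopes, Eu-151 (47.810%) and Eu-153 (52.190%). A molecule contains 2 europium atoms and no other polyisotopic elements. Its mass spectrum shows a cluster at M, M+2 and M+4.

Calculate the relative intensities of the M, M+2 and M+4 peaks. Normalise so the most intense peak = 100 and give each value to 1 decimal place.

45.8 : 100.0 : 54.6

The 2 Eu atoms are independent, so intensities follow the terms of (0.47810 + 0.52190)^2.
P(M) = 0.47810^2 = 0.228580
P(M+2) = 2 × 0.47810^1 × 0.52190^1 = 0.499041
P(M+4) = 0.52190^2 = 0.272380
The M+2 peak is largest (0.499041); scaling to 100 gives 45.8 : 100.0 : 54.6.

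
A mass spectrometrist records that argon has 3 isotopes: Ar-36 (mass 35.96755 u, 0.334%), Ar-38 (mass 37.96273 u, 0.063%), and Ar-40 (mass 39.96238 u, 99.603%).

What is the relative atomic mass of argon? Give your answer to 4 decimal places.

39.9478 u

Weight each isotope mass by its fractional abundance: 0.00334 × 35.96755 + 0.00063 × 37.96273 + 0.99603 × 39.96238
= 0.120132 + 0.023917 + 39.803729 = 39.947778 u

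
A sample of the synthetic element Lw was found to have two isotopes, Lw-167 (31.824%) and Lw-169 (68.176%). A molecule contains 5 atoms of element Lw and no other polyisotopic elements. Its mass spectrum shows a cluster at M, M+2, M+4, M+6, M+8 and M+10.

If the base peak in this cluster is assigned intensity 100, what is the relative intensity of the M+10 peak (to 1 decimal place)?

Term probabilities: M 0.0033, M+2 0.0350, M+4 0.1498, M+6 0.3209, M+8 0.3438, M+10 0.1473. Base peak = M+8.
P(M+8) = C(5,4) × 0.31824^1 × 0.68176^4 = 5 × 0.31824 × 0.21603597 = 0.343756 (base)
P(M+10) = C(5,5) × 0.31824^0 × 0.68176^5 = 1 × 1.0000 × 0.14728468 = 0.147285
Relative intensity = 0.147285 / 0.343756 × 100 = 42.8

42.8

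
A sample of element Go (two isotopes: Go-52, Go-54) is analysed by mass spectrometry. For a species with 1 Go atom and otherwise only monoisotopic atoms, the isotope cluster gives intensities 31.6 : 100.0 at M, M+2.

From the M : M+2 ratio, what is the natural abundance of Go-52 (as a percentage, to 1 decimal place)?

24.0%

If p is the fraction of Go that is Go-52, then I(M+2)/I(M) = [C(1,1)·p^0·(1−p)] / p^1 = 1·(1−p)/p = 100.0/31.6 = 3.1646
(1−p)/p = 3.1646/1 = 3.1646  ⇒  p = 1/(1 + 3.1646) = 0.2401
Go-52: 24.0%, Go-54: 76.0%.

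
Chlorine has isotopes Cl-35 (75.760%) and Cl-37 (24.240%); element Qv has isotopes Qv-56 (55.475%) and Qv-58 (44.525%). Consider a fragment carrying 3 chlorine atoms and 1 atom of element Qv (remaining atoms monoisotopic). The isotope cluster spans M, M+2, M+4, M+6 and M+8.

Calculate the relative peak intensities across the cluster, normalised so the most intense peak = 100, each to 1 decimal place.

Chlorine pattern (n=3): 0.4348304 : 0.41738208 : 0.13354464 : 0.01424288
Element Qv pattern (n=1): 0.55475 : 0.44525
Convolve the two distributions (both contribute in 2-u steps):
  M: 0.4348304×0.55475 = 0.241222
  M+2: 0.4348304×0.44525 + 0.41738208×0.55475 = 0.425151
  M+4: 0.41738208×0.44525 + 0.13354464×0.55475 = 0.259923
  M+6: 0.13354464×0.44525 + 0.01424288×0.55475 = 0.067362
  M+8: 0.01424288×0.44525 = 0.006342
Scale to base peak (0.425151) = 100: 56.7 : 100.0 : 61.1 : 15.8 : 1.5

56.7 : 100.0 : 61.1 : 15.8 : 1.5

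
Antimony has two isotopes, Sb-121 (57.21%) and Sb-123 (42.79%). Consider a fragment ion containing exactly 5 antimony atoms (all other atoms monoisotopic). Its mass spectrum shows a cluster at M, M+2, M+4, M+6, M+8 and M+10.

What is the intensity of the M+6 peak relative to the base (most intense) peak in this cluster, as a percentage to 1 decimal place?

Binomial terms of (0.5721 + 0.4279)^5: M 0.0613, M+2 0.2292, M+4 0.3428, M+6 0.2564, M+8 0.0959, M+10 0.0143 → M+4 is the base peak.
P(M+4) = C(5,2) × 0.5721^3 × 0.4279^2 = 10 × 0.18724742 × 0.18309841 = 0.342847 (base)
P(M+6) = C(5,3) × 0.5721^2 × 0.4279^3 = 10 × 0.32729841 × 0.07834781 = 0.256431
Relative intensity = 0.256431 / 0.342847 × 100 = 74.8

74.8%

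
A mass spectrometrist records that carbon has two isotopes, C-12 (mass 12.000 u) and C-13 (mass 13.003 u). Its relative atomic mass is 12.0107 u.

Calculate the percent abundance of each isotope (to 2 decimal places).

With x = fraction of C-12 (so C-13 is 1 − x):
12.000·x + 13.003·(1 − x) = 12.0107
(12.000 − 13.003)·x = 12.0107 − 13.003
x = -0.9923 / -1.003 = 0.98933 → 98.93% C-12, 1.07% C-13.

C-12: 98.93%, C-13: 1.07%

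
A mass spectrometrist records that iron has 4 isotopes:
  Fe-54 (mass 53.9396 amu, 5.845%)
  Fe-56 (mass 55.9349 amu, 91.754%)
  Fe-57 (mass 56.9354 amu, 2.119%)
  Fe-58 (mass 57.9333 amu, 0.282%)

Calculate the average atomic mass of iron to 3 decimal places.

55.845 amu

Ar = Σ fᵢ·mᵢ = 0.05845 × 53.9396 + 0.91754 × 55.9349 + 0.02119 × 56.9354 + 0.00282 × 57.9333
= 3.15277 + 51.32251 + 1.20646 + 0.16337 = 55.84511 amu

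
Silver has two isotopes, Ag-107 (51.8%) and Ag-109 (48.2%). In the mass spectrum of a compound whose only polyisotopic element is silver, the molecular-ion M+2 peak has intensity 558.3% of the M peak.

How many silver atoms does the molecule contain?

6

For n independent Ag atoms, I(M+2)/I(M) = n · (abundance Ag-109) / (abundance Ag-107) = n · 0.482/0.518.
n = 5.583 × 0.518/0.482 = 6.00 ≈ 6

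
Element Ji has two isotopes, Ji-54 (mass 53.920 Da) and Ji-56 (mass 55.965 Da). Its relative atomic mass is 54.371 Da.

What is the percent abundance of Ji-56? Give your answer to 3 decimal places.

Let x be the fractional abundance of Ji-54; then Ji-56 has abundance 1 − x.
53.920·x + 55.965·(1 − x) = 54.371
(53.920 − 55.965)·x = 54.371 − 55.965
x = -1.594 / -2.045 = 0.77946 → 77.946% Ji-54, 22.054% Ji-56.

22.054%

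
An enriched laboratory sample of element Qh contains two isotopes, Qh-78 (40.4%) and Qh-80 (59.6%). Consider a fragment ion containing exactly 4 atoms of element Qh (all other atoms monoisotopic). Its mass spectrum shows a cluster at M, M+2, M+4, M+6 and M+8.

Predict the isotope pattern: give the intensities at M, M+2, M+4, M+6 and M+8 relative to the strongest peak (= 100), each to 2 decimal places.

7.66 : 45.19 : 100.00 : 98.35 : 36.27

The 4 Qh atoms are independent, so intensities follow the terms of (0.404 + 0.596)^4.
P(M) = 0.404^4 = 0.026639
P(M+2) = 4 × 0.404^3 × 0.596^1 = 0.157199
P(M+4) = 6 × 0.404^2 × 0.596^2 = 0.347862
P(M+6) = 4 × 0.404^1 × 0.596^3 = 0.342121
P(M+8) = 0.596^4 = 0.126178
The M+4 peak is largest (0.347862); scaling to 100 gives 7.66 : 45.19 : 100.00 : 98.35 : 36.27.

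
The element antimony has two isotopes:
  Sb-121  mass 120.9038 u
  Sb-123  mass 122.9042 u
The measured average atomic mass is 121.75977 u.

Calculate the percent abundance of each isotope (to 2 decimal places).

Sb-121: 57.21%, Sb-123: 42.79%

With x = fraction of Sb-121 (so Sb-123 is 1 − x):
120.9038·x + 122.9042·(1 − x) = 121.75977
(120.9038 − 122.9042)·x = 121.75977 − 122.9042
x = -1.14443 / -2.0004 = 0.57210 → 57.21% Sb-121, 42.79% Sb-123.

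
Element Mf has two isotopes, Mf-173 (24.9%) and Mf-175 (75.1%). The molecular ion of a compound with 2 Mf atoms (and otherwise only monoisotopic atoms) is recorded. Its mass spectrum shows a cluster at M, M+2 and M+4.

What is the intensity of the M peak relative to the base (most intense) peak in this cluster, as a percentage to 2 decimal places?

Binomial terms of (0.249 + 0.751)^2: M 0.0620, M+2 0.3740, M+4 0.5640 → M+4 is the base peak.
P(M+4) = C(2,2) × 0.249^0 × 0.751^2 = 1 × 1.0000 × 0.564001 = 0.564001 (base)
P(M) = C(2,0) × 0.249^2 × 0.751^0 = 1 × 0.062001 × 1.0000 = 0.062001
Relative intensity = 0.062001 / 0.564001 × 100 = 10.99

10.99%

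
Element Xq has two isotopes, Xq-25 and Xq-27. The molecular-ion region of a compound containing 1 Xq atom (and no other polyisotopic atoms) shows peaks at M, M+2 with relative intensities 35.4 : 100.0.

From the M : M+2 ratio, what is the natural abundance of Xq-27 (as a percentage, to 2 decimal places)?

If p is the fraction of Xq that is Xq-25, then I(M+2)/I(M) = [C(1,1)·p^0·(1−p)] / p^1 = 1·(1−p)/p = 100.0/35.4 = 2.8249
(1−p)/p = 2.8249/1 = 2.8249  ⇒  p = 1/(1 + 2.8249) = 0.2614
Xq-25: 26.14%, Xq-27: 73.86%.

73.86%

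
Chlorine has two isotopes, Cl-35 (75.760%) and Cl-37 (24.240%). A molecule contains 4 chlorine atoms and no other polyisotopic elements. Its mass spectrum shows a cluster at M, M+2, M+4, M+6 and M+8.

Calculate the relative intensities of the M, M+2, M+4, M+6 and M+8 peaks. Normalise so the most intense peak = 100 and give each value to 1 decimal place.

78.1 : 100.0 : 48.0 : 10.2 : 0.8

Expanding (0.75760 + 0.24240)^4:
P(M) = 0.75760^4 = 0.329428
P(M+2) = 4 × 0.75760^3 × 0.24240^1 = 0.421612
P(M+4) = 6 × 0.75760^2 × 0.24240^2 = 0.202347
P(M+6) = 4 × 0.75760^1 × 0.24240^3 = 0.043162
P(M+8) = 0.24240^4 = 0.003452
The M+2 peak is largest (0.421612); scaling to 100 gives 78.1 : 100.0 : 48.0 : 10.2 : 0.8.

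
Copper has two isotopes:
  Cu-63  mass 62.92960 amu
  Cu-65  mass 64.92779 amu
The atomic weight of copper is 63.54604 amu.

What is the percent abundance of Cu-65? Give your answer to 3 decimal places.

With x = fraction of Cu-63 (so Cu-65 is 1 − x):
62.92960·x + 64.92779·(1 − x) = 63.54604
(62.92960 − 64.92779)·x = 63.54604 − 64.92779
x = -1.38175 / -1.99819 = 0.69150 → 69.150% Cu-63, 30.850% Cu-65.

30.850%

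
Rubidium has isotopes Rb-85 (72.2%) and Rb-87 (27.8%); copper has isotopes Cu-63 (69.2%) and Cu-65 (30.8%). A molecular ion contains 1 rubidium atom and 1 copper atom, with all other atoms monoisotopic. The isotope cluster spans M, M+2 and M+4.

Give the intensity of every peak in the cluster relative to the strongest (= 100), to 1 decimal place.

Rubidium pattern (n=1): 0.7220 : 0.2780
Copper pattern (n=1): 0.6920 : 0.3080
Convolve the two distributions (both contribute in 2-u steps):
  M: 0.7220×0.6920 = 0.499624
  M+2: 0.7220×0.3080 + 0.2780×0.6920 = 0.414752
  M+4: 0.2780×0.3080 = 0.085624
Scale to base peak (0.499624) = 100: 100.0 : 83.0 : 17.1

100.0 : 83.0 : 17.1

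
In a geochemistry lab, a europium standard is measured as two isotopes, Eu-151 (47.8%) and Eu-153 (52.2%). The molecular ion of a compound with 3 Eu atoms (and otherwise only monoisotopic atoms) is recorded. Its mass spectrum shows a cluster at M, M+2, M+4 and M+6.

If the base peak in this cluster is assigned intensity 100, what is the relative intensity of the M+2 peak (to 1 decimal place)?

(0.478 + 0.522)^3 gives M 0.1092, M+2 0.3578, M+4 0.3907, M+6 0.1422; the largest is M+4.
P(M+4) = C(3,2) × 0.478^1 × 0.522^2 = 3 × 0.4780 × 0.272484 = 0.390742 (base)
P(M+2) = C(3,1) × 0.478^2 × 0.522^1 = 3 × 0.228484 × 0.5220 = 0.357806
Relative intensity = 0.357806 / 0.390742 × 100 = 91.6

91.6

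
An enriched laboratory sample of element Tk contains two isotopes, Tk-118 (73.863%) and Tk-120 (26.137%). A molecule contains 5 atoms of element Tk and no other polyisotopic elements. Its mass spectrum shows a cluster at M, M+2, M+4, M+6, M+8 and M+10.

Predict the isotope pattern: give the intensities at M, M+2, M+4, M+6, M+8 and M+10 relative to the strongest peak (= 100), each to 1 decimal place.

The 5 Tk atoms are independent, so intensities follow the terms of (0.73863 + 0.26137)^5.
P(M) = 0.73863^5 = 0.219854
P(M+2) = 5 × 0.73863^4 × 0.26137^1 = 0.388986
P(M+4) = 10 × 0.73863^3 × 0.26137^2 = 0.275291
P(M+6) = 10 × 0.73863^2 × 0.26137^3 = 0.097414
P(M+8) = 5 × 0.73863^1 × 0.26137^4 = 0.017235
P(M+10) = 0.26137^5 = 0.001220
The M+2 peak is largest (0.388986); scaling to 100 gives 56.5 : 100.0 : 70.8 : 25.0 : 4.4 : 0.3.

56.5 : 100.0 : 70.8 : 25.0 : 4.4 : 0.3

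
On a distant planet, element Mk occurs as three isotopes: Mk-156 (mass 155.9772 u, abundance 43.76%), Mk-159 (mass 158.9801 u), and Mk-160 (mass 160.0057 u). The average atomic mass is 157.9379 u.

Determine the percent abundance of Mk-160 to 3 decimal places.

Let x and y be the fractions of Mk-159 and Mk-160. Then x + y = 1 − 0.4376 = 0.5624 and 158.9801x + 160.0057y = 157.9379 − 0.4376×155.9772 = 89.68227728.
Substituting: 158.9801x + 160.0057(0.5624 − x) = 89.68227728
(158.9801 − 160.0057)x = -0.3049284  ⇒  x = 0.29732, y = 0.26508
Mk-159: 29.732%, Mk-160: 26.508%.

26.508%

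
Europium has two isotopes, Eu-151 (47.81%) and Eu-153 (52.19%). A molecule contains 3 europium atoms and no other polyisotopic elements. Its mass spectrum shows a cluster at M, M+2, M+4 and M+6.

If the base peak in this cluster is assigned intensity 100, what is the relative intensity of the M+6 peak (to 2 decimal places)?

36.39

(0.4781 + 0.5219)^3 gives M 0.1093, M+2 0.3579, M+4 0.3907, M+6 0.1422; the largest is M+4.
P(M+4) = C(3,2) × 0.4781^1 × 0.5219^2 = 3 × 0.4781 × 0.27237961 = 0.390674 (base)
P(M+6) = C(3,3) × 0.4781^0 × 0.5219^3 = 1 × 1.0000 × 0.14215492 = 0.142155
Relative intensity = 0.142155 / 0.390674 × 100 = 36.39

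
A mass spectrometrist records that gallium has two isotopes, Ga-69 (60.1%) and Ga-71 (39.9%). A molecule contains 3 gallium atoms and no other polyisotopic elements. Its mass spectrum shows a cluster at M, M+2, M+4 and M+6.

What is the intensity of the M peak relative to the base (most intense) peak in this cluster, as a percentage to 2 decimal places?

Term probabilities: M 0.2171, M+2 0.4324, M+4 0.2870, M+6 0.0635. Base peak = M+2.
P(M+2) = C(3,1) × 0.601^2 × 0.399^1 = 3 × 0.361201 × 0.3990 = 0.432358 (base)
P(M) = C(3,0) × 0.601^3 × 0.399^0 = 1 × 0.2170818 × 1.0000 = 0.217082
Relative intensity = 0.217082 / 0.432358 × 100 = 50.21

50.21%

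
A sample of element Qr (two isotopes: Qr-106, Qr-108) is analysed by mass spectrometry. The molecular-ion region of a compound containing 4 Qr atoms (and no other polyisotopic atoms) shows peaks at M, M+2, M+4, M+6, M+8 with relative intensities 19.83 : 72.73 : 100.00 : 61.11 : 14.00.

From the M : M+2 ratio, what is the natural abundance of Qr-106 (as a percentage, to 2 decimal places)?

If p is the fraction of Qr that is Qr-106, then I(M+2)/I(M) = [C(4,1)·p^3·(1−p)] / p^4 = 4·(1−p)/p = 72.73/19.83 = 3.6677
(1−p)/p = 3.6677/4 = 0.9169  ⇒  p = 1/(1 + 0.9169) = 0.5217
Qr-106: 52.17%, Qr-108: 47.83%.

52.17%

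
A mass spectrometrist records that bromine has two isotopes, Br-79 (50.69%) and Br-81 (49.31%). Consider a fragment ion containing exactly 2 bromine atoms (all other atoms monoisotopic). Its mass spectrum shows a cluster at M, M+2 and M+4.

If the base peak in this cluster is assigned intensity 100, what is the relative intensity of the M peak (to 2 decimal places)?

51.40

Term probabilities: M 0.2569, M+2 0.4999, M+4 0.2431. Base peak = M+2.
P(M+2) = C(2,1) × 0.5069^1 × 0.4931^1 = 2 × 0.5069 × 0.4931 = 0.499905 (base)
P(M) = C(2,0) × 0.5069^2 × 0.4931^0 = 1 × 0.25694761 × 1.0000 = 0.256948
Relative intensity = 0.256948 / 0.499905 × 100 = 51.40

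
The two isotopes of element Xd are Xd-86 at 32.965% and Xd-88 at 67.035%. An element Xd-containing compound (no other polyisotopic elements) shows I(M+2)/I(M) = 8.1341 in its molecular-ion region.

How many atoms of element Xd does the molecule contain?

4

For n independent Xd atoms, I(M+2)/I(M) = n · (abundance Xd-88) / (abundance Xd-86) = n · 0.67035/0.32965.
n = 8.1341 × 0.32965/0.67035 = 4.00 ≈ 4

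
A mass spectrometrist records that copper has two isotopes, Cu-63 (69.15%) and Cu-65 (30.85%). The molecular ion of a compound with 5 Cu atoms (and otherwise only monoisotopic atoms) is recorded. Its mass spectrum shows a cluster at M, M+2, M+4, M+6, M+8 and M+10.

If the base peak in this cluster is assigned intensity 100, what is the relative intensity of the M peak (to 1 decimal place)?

Term probabilities: M 0.1581, M+2 0.3527, M+4 0.3147, M+6 0.1404, M+8 0.0313, M+10 0.0028. Base peak = M+2.
P(M+2) = C(5,1) × 0.6915^4 × 0.3085^1 = 5 × 0.2286487 × 0.3085 = 0.352691 (base)
P(M) = C(5,0) × 0.6915^5 × 0.3085^0 = 1 × 0.15811058 × 1.0000 = 0.158111
Relative intensity = 0.158111 / 0.352691 × 100 = 44.8

44.8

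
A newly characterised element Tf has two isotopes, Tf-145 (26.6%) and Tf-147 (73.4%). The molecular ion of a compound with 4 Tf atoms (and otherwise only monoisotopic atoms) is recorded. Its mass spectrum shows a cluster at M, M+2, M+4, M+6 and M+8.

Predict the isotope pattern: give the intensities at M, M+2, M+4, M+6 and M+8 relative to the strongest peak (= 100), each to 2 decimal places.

1.19 : 13.13 : 54.36 : 100.00 : 68.98

The 4 Tf atoms are independent, so intensities follow the terms of (0.266 + 0.734)^4.
P(M) = 0.266^4 = 0.005006
P(M+2) = 4 × 0.266^3 × 0.734^1 = 0.055259
P(M+4) = 6 × 0.266^2 × 0.734^2 = 0.228721
P(M+6) = 4 × 0.266^1 × 0.734^3 = 0.420756
P(M+8) = 0.734^4 = 0.290258
The M+6 peak is largest (0.420756); scaling to 100 gives 1.19 : 13.13 : 54.36 : 100.00 : 68.98.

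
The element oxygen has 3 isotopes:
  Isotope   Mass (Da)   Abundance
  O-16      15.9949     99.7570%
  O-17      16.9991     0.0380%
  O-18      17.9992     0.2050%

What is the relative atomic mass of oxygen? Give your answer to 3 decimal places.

Weight each isotope mass by its fractional abundance: 0.997570 × 15.9949 + 0.000380 × 16.9991 + 0.002050 × 17.9992
= 15.95603 + 0.00646 + 0.03690 = 15.99939 Da

15.999 Da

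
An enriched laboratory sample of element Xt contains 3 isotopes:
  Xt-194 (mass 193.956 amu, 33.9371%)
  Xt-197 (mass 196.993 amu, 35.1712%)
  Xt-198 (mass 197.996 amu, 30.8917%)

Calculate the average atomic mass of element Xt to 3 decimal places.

196.272 amu

Ar = Σ fᵢ·mᵢ = 0.339371 × 193.956 + 0.351712 × 196.993 + 0.308917 × 197.996
= 65.8230 + 69.2848 + 61.1643 = 196.2721 amu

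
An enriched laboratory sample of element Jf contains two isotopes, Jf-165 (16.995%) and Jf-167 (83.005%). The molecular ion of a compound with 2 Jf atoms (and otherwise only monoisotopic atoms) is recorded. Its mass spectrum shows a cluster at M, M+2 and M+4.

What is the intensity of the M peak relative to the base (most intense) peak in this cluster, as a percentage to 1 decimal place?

4.2%

Binomial terms of (0.16995 + 0.83005)^2: M 0.0289, M+2 0.2821, M+4 0.6890 → M+4 is the base peak.
P(M+4) = C(2,2) × 0.16995^0 × 0.83005^2 = 1 × 1.0000 × 0.688983 = 0.688983 (base)
P(M) = C(2,0) × 0.16995^2 × 0.83005^0 = 1 × 0.028883 × 1.0000 = 0.028883
Relative intensity = 0.028883 / 0.688983 × 100 = 4.2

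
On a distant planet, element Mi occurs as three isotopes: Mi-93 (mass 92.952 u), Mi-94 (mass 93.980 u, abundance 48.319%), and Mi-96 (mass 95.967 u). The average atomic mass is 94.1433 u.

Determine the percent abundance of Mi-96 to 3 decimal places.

The remaining 51.681% is split between Mi-93 (fraction x) and Mi-96 (fraction 0.51681 − x).
Substituting: 92.952x + 95.967(0.51681 − x) = 48.7331038
(92.952 − 95.967)x = -0.86360147  ⇒  x = 0.28643, y = 0.23038
Mi-93: 28.643%, Mi-96: 23.038%.

23.038%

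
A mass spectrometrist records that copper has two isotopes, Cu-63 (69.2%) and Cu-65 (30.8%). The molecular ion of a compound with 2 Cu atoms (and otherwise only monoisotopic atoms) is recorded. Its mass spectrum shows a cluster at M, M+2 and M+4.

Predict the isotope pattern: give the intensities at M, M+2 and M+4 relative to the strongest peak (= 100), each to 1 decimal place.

100.0 : 89.0 : 19.8

Each Cu atom is independently Cu-63 (p = 0.692) or Cu-65 (q = 0.308); the cluster is the binomial expansion (p + q)^2.
P(M) = 0.692^2 = 0.478864
P(M+2) = 2 × 0.692^1 × 0.308^1 = 0.426272
P(M+4) = 0.308^2 = 0.094864
The M peak is largest (0.478864); scaling to 100 gives 100.0 : 89.0 : 19.8.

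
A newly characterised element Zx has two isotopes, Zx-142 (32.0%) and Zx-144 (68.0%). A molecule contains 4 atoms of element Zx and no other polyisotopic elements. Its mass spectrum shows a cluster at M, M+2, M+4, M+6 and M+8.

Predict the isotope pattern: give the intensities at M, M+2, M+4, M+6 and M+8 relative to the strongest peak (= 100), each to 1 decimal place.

Each Zx atom is independently Zx-142 (p = 0.320) or Zx-144 (q = 0.680); the cluster is the binomial expansion (p + q)^4.
P(M) = 0.320^4 = 0.010486
P(M+2) = 4 × 0.320^3 × 0.680^1 = 0.089129
P(M+4) = 6 × 0.320^2 × 0.680^2 = 0.284099
P(M+6) = 4 × 0.320^1 × 0.680^3 = 0.402473
P(M+8) = 0.680^4 = 0.213814
The M+6 peak is largest (0.402473); scaling to 100 gives 2.6 : 22.1 : 70.6 : 100.0 : 53.1.

2.6 : 22.1 : 70.6 : 100.0 : 53.1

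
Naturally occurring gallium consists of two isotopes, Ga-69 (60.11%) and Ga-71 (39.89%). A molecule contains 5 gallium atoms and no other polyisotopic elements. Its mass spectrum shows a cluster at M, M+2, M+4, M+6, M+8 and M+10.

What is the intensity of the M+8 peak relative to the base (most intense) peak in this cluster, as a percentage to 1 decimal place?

Term probabilities: M 0.0785, M+2 0.2604, M+4 0.3456, M+6 0.2293, M+8 0.0761, M+10 0.0101. Base peak = M+4.
P(M+4) = C(5,2) × 0.6011^3 × 0.3989^2 = 10 × 0.21719018 × 0.15912121 = 0.345596 (base)
P(M+8) = C(5,4) × 0.6011^1 × 0.3989^4 = 5 × 0.6011 × 0.02531956 = 0.076098
Relative intensity = 0.076098 / 0.345596 × 100 = 22.0

22.0%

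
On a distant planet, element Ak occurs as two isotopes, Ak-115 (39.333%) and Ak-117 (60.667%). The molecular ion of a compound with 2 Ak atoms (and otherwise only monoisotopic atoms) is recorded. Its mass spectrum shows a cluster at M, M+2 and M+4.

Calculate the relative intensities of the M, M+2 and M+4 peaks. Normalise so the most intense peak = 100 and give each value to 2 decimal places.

32.42 : 100.00 : 77.12

Expanding (0.39333 + 0.60667)^2:
P(M) = 0.39333^2 = 0.154708
P(M+2) = 2 × 0.39333^1 × 0.60667^1 = 0.477243
P(M+4) = 0.60667^2 = 0.368048
The M+2 peak is largest (0.477243); scaling to 100 gives 32.42 : 100.00 : 77.12.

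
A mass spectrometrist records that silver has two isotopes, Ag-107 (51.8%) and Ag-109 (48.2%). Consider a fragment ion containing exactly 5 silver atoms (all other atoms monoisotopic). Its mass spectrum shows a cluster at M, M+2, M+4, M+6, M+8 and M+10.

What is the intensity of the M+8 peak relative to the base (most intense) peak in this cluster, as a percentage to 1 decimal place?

43.3%

Binomial terms of (0.518 + 0.482)^5: M 0.0373, M+2 0.1735, M+4 0.3229, M+6 0.3005, M+8 0.1398, M+10 0.0260 → M+4 is the base peak.
P(M+4) = C(5,2) × 0.518^3 × 0.482^2 = 10 × 0.13899183 × 0.232324 = 0.322911 (base)
P(M+8) = C(5,4) × 0.518^1 × 0.482^4 = 5 × 0.5180 × 0.05397444 = 0.139794
Relative intensity = 0.139794 / 0.322911 × 100 = 43.3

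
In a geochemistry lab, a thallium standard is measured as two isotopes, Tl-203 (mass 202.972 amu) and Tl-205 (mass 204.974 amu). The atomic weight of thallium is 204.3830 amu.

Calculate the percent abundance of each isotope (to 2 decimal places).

With x = fraction of Tl-203 (so Tl-205 is 1 − x):
202.972·x + 204.974·(1 − x) = 204.3830
(202.972 − 204.974)·x = 204.3830 − 204.974
x = -0.5910 / -2.002 = 0.29520 → 29.52% Tl-203, 70.48% Tl-205.

Tl-203: 29.52%, Tl-205: 70.48%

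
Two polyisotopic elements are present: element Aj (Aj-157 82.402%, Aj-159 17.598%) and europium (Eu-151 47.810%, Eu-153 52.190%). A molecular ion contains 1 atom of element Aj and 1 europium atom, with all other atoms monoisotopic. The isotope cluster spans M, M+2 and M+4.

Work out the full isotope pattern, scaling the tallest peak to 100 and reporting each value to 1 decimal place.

76.6 : 100.0 : 17.9

Element Aj pattern (n=1): 0.82402 : 0.17598
Europium pattern (n=1): 0.4781 : 0.5219
Convolve the two distributions (both contribute in 2-u steps):
  M: 0.82402×0.4781 = 0.393964
  M+2: 0.82402×0.5219 + 0.17598×0.4781 = 0.514192
  M+4: 0.17598×0.5219 = 0.091844
Scale to base peak (0.514192) = 100: 76.6 : 100.0 : 17.9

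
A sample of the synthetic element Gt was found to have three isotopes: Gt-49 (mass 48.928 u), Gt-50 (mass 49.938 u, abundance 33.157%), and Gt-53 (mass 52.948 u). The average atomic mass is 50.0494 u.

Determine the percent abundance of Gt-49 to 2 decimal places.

Let x and y be the fractions of Gt-49 and Gt-53. Then x + y = 1 − 0.33157 = 0.66843 and 48.928x + 52.948y = 50.0494 − 0.33157×49.938 = 33.49145734.
Substituting: 48.928x + 52.948(0.66843 − x) = 33.49145734
(48.928 − 52.948)x = -1.9005743  ⇒  x = 0.47278, y = 0.19565
Gt-49: 47.28%, Gt-53: 19.57%.

47.28%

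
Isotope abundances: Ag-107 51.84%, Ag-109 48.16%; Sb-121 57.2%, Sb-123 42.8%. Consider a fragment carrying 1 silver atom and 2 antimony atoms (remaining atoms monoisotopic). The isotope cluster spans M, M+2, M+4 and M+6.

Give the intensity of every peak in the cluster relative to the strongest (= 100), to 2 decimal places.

41.23 : 100.00 : 80.40 : 21.44

Silver pattern (n=1): 0.5184 : 0.4816
Antimony pattern (n=2): 0.327184 : 0.489632 : 0.183184
Convolve the two distributions (both contribute in 2-u steps):
  M: 0.5184×0.327184 = 0.169612
  M+2: 0.5184×0.489632 + 0.4816×0.327184 = 0.411397
  M+4: 0.5184×0.183184 + 0.4816×0.489632 = 0.330769
  M+6: 0.4816×0.183184 = 0.088221
Scale to base peak (0.411397) = 100: 41.23 : 100.00 : 80.40 : 21.44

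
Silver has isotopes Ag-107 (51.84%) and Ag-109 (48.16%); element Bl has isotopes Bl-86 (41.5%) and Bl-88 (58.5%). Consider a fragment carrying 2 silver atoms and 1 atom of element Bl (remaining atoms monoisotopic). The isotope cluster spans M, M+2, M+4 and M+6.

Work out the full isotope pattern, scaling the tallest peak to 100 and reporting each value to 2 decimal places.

Silver pattern (n=2): 0.26873856 : 0.49932288 : 0.23193856
Element Bl pattern (n=1): 0.4150 : 0.5850
Convolve the two distributions (both contribute in 2-u steps):
  M: 0.26873856×0.4150 = 0.111527
  M+2: 0.26873856×0.5850 + 0.49932288×0.4150 = 0.364431
  M+4: 0.49932288×0.5850 + 0.23193856×0.4150 = 0.388358
  M+6: 0.23193856×0.5850 = 0.135684
Scale to base peak (0.388358) = 100: 28.72 : 93.84 : 100.00 : 34.94

28.72 : 93.84 : 100.00 : 34.94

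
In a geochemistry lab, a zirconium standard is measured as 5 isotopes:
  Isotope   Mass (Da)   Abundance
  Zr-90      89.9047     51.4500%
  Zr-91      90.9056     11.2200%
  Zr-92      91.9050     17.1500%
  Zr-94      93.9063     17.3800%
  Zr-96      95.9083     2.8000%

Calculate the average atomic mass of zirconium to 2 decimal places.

91.22 Da

Average mass = Σ (abundance × isotope mass) = 0.514500 × 89.9047 + 0.112200 × 90.9056 + 0.171500 × 91.9050 + 0.173800 × 93.9063 + 0.028000 × 95.9083
= 46.25597 + 10.19961 + 15.76171 + 16.32091 + 2.68543 = 91.22363 Da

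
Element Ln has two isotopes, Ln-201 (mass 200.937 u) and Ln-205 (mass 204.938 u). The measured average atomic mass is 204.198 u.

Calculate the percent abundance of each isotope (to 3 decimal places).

Ln-201: 18.495%, Ln-205: 81.505%

Writing the weighted mean with unknown fraction x of Ln-201:
200.937·x + 204.938·(1 − x) = 204.198
(200.937 − 204.938)·x = 204.198 − 204.938
x = -0.740 / -4.001 = 0.18495 → 18.495% Ln-201, 81.505% Ln-205.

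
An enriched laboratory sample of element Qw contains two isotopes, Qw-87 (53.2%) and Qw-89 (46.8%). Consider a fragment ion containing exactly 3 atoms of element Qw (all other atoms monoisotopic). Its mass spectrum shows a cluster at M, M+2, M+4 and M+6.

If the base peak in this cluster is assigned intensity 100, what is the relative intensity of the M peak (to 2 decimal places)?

37.89

(0.532 + 0.468)^3 gives M 0.1506, M+2 0.3974, M+4 0.3496, M+6 0.1025; the largest is M+2.
P(M+2) = C(3,1) × 0.532^2 × 0.468^1 = 3 × 0.283024 × 0.4680 = 0.397366 (base)
P(M) = C(3,0) × 0.532^3 × 0.468^0 = 1 × 0.15056877 × 1.0000 = 0.150569
Relative intensity = 0.150569 / 0.397366 × 100 = 37.89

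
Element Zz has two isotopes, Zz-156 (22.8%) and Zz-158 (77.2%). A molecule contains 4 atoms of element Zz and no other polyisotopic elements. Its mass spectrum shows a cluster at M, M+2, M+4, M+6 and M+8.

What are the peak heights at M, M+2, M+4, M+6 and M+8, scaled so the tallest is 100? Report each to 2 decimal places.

The 4 Zz atoms are independent, so intensities follow the terms of (0.228 + 0.772)^4.
P(M) = 0.228^4 = 0.002702
P(M+2) = 4 × 0.228^3 × 0.772^1 = 0.036600
P(M+4) = 6 × 0.228^2 × 0.772^2 = 0.185890
P(M+6) = 4 × 0.228^1 × 0.772^3 = 0.419611
P(M+8) = 0.772^4 = 0.355197
The M+6 peak is largest (0.419611); scaling to 100 gives 0.64 : 8.72 : 44.30 : 100.00 : 84.65.

0.64 : 8.72 : 44.30 : 100.00 : 84.65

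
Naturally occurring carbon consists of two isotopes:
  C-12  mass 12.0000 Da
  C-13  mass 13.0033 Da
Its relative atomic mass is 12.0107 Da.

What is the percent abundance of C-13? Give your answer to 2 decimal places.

Writing the weighted mean with unknown fraction x of C-12:
12.0000·x + 13.0033·(1 − x) = 12.0107
(12.0000 − 13.0033)·x = 12.0107 − 13.0033
x = -0.9926 / -1.0033 = 0.98934 → 98.93% C-12, 1.07% C-13.

1.07%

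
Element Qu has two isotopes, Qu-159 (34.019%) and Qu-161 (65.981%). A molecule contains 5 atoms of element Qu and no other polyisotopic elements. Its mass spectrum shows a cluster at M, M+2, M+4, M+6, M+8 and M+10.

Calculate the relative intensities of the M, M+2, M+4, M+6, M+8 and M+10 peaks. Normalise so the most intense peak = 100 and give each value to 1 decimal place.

Expanding (0.34019 + 0.65981)^5:
P(M) = 0.34019^5 = 0.004556
P(M+2) = 5 × 0.34019^4 × 0.65981^1 = 0.044185
P(M+4) = 10 × 0.34019^3 × 0.65981^2 = 0.171397
P(M+6) = 10 × 0.34019^2 × 0.65981^3 = 0.332430
P(M+8) = 5 × 0.34019^1 × 0.65981^4 = 0.322379
P(M+10) = 0.65981^5 = 0.125053
The M+6 peak is largest (0.332430); scaling to 100 gives 1.4 : 13.3 : 51.6 : 100.0 : 97.0 : 37.6.

1.4 : 13.3 : 51.6 : 100.0 : 97.0 : 37.6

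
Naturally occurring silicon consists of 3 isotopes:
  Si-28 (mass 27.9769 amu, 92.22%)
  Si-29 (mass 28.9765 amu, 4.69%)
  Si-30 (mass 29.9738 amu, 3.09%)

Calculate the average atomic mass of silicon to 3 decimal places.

Average mass = Σ (abundance × isotope mass) = 0.9222 × 27.9769 + 0.0469 × 28.9765 + 0.0309 × 29.9738
= 25.80030 + 1.35900 + 0.92619 = 28.08549 amu

28.085 amu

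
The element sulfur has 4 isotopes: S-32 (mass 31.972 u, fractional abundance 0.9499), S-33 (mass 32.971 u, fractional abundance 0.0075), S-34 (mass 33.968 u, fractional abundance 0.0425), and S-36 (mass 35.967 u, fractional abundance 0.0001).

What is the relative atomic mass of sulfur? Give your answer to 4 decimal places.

32.0647 u

The abundance-weighted mean is 0.9499 × 31.972 + 0.0075 × 32.971 + 0.0425 × 33.968 + 0.0001 × 35.967
= 30.37020 + 0.24728 + 1.44364 + 0.00360 = 32.06472 u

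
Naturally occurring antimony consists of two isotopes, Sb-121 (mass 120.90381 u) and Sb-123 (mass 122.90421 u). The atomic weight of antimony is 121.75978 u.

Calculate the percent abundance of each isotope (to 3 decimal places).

Writing the weighted mean with unknown fraction x of Sb-121:
120.90381·x + 122.90421·(1 − x) = 121.75978
(120.90381 − 122.90421)·x = 121.75978 − 122.90421
x = -1.14443 / -2.00040 = 0.57210 → 57.210% Sb-121, 42.790% Sb-123.

Sb-121: 57.210%, Sb-123: 42.790%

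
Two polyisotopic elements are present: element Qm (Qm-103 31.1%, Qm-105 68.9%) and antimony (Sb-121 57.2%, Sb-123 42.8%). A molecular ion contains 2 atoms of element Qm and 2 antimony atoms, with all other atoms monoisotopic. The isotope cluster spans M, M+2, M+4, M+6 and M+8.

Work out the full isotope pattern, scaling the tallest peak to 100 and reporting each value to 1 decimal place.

Element Qm pattern (n=2): 0.096721 : 0.428558 : 0.474721
Antimony pattern (n=2): 0.327184 : 0.489632 : 0.183184
Convolve the two distributions (both contribute in 2-u steps):
  M: 0.096721×0.327184 = 0.031646
  M+2: 0.096721×0.489632 + 0.428558×0.327184 = 0.187575
  M+4: 0.096721×0.183184 + 0.428558×0.489632 + 0.474721×0.327184 = 0.382875
  M+6: 0.428558×0.183184 + 0.474721×0.489632 = 0.310944
  M+8: 0.474721×0.183184 = 0.086961
Scale to base peak (0.382875) = 100: 8.3 : 49.0 : 100.0 : 81.2 : 22.7

8.3 : 49.0 : 100.0 : 81.2 : 22.7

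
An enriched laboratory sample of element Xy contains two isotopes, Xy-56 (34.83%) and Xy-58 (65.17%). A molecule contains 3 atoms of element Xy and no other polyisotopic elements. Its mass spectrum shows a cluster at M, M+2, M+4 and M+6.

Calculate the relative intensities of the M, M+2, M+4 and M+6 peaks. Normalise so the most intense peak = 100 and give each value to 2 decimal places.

The 3 Xy atoms are independent, so intensities follow the terms of (0.3483 + 0.6517)^3.
P(M) = 0.3483^3 = 0.042253
P(M+2) = 3 × 0.3483^2 × 0.6517^1 = 0.237179
P(M+4) = 3 × 0.3483^1 × 0.6517^2 = 0.443782
P(M+6) = 0.6517^3 = 0.276785
The M+4 peak is largest (0.443782); scaling to 100 gives 9.52 : 53.44 : 100.00 : 62.37.

9.52 : 53.44 : 100.00 : 62.37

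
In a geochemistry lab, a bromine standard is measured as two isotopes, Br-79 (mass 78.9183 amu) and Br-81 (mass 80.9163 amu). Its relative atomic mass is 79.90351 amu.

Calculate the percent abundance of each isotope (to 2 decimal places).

Writing the weighted mean with unknown fraction x of Br-79:
78.9183·x + 80.9163·(1 − x) = 79.90351
(78.9183 − 80.9163)·x = 79.90351 − 80.9163
x = -1.01279 / -1.9980 = 0.50690 → 50.69% Br-79, 49.31% Br-81.

Br-79: 50.69%, Br-81: 49.31%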